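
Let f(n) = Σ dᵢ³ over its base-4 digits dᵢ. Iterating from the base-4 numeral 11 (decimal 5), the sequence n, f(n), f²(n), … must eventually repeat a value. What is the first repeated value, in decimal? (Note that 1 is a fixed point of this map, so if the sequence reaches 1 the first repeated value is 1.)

8

5 = (1,1)_4 → 2
2 = (2)_4 → 8
8 = (2,0)_4 → 8  — 8 already appeared earlier.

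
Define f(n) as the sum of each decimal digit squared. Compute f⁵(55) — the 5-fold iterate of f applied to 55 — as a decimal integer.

55 → 50
50 → 25
25 → 29
29 → 85
85 → 89

89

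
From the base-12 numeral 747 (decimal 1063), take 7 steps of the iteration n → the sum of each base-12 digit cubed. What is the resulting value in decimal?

1073

1063 = (7,4,7)_12 → 750
750 = (5,2,6)_12 → 349
349 = (2,5,1)_12 → 134
134 = (11,2)_12 → 1339
1339 = (9,3,7)_12 → 1099
1099 = (7,7,7)_12 → 1029
1029 = (7,1,9)_12 → 1073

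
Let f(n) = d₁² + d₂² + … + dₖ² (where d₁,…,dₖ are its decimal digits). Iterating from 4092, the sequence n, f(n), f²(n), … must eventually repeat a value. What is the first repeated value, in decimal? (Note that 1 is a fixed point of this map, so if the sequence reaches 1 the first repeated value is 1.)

4

4092 → 4² + 0² + 9² + 2² = 16 + 0 + 81 + 4 = 101
101 → 1² + 0² + 1² = 1 + 0 + 1 = 2
2 → 2² = 4
4 → 4² = 16
16 → 1² + 6² = 1 + 36 = 37
37 → 3² + 7² = 9 + 49 = 58
58 → 5² + 8² = 25 + 64 = 89
89 → 8² + 9² = 64 + 81 = 145
145 → 1² + 4² + 5² = 1 + 16 + 25 = 42
42 → 4² + 2² = 16 + 4 = 20
20 → 2² + 0² = 4 + 0 = 4  — 4 already appeared earlier.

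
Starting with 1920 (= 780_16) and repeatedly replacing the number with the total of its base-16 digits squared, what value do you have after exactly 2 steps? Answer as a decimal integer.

50

1920 = (7,8,0)_16 → 7² + 8² + 0² = 49 + 64 + 0 = 113
113 = (7,1)_16 → 7² + 1² = 49 + 1 = 50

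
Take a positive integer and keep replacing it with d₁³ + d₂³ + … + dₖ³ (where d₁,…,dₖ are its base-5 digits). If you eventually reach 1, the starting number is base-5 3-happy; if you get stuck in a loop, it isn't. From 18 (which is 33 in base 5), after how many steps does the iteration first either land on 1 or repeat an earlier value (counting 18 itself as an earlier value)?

5

18 = (3,3)_5 → 3³ + 3³ = 54
54 = (2,0,4)_5 → 2³ + 0³ + 4³ = 72
72 = (2,4,2)_5 → 2³ + 4³ + 2³ = 80
80 = (3,1,0)_5 → 3³ + 1³ + 0³ = 28
28 = (1,0,3)_5 → 1³ + 0³ + 3³ = 28  — 28 repeats.
That took 5 steps.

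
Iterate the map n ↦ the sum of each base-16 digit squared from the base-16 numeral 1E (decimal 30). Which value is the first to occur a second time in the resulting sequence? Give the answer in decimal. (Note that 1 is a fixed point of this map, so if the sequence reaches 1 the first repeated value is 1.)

169

30 = (1,14)_16 → 1² + 14² = 1 + 196 = 197
197 = (12,5)_16 → 12² + 5² = 144 + 25 = 169
169 = (10,9)_16 → 10² + 9² = 100 + 81 = 181
181 = (11,5)_16 → 11² + 5² = 121 + 25 = 146
146 = (9,2)_16 → 9² + 2² = 81 + 4 = 85
85 = (5,5)_16 → 5² + 5² = 25 + 25 = 50
50 = (3,2)_16 → 3² + 2² = 9 + 4 = 13
13 = (13)_16 → 13² = 169  — 169 already appeared earlier.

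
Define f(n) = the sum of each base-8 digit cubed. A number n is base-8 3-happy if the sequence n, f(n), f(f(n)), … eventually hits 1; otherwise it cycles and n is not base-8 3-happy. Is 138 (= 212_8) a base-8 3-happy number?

base-8 3-happy

138 = (2,1,2)_8 → 17
17 = (2,1)_8 → 9
9 = (1,1)_8 → 2
2 = (2)_8 → 8
8 = (1,0)_8 → 1  — reached 1.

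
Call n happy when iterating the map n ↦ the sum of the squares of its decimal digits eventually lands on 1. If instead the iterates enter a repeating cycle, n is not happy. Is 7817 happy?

7817 → 7² + 8² + 1² + 7² = 163
163 → 1² + 6² + 3² = 46
46 → 4² + 6² = 52
52 → 5² + 2² = 29
29 → 2² + 9² = 85
85 → 8² + 5² = 89
89 → 8² + 9² = 145
145 → 1² + 4² + 5² = 42
42 → 4² + 2² = 20
20 → 2² + 0² = 4
4 → 4² = 16
16 → 1² + 6² = 37
37 → 3² + 7² = 58
58 → 5² + 8² = 89  — 89 already seen; the sequence cycles without reaching 1.

not happy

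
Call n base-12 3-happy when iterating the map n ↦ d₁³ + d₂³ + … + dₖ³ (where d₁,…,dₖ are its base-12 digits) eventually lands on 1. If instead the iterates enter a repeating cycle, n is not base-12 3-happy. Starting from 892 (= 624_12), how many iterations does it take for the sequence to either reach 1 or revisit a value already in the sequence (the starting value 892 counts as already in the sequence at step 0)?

892 = (6,2,4)_12 → 6³ + 2³ + 4³ = 288
288 = (2,0,0)_12 → 2³ + 0³ + 0³ = 8
8 = (8)_12 → 8³ = 512
512 = (3,6,8)_12 → 3³ + 6³ + 8³ = 755
755 = (5,2,11)_12 → 5³ + 2³ + 11³ = 1464
1464 = (10,2,0)_12 → 10³ + 2³ + 0³ = 1008
1008 = (7,0,0)_12 → 7³ + 0³ + 0³ = 343
343 = (2,4,7)_12 → 2³ + 4³ + 7³ = 415
415 = (2,10,7)_12 → 2³ + 10³ + 7³ = 1351
1351 = (9,4,7)_12 → 9³ + 4³ + 7³ = 1136
1136 = (7,10,8)_12 → 7³ + 10³ + 8³ = 1855
1855 = (1,0,10,7)_12 → 1³ + 0³ + 10³ + 7³ = 1344
1344 = (9,4,0)_12 → 9³ + 4³ + 0³ = 793
793 = (5,6,1)_12 → 5³ + 6³ + 1³ = 342
342 = (2,4,6)_12 → 2³ + 4³ + 6³ = 288  — 288 repeats.
That took 15 steps.

15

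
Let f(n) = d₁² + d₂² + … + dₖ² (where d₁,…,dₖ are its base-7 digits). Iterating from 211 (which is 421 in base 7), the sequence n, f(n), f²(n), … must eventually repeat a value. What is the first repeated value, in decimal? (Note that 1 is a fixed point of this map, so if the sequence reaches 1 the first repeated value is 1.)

211 = (4,2,1)_7 → 4² + 2² + 1² = 21
21 = (3,0)_7 → 3² + 0² = 9
9 = (1,2)_7 → 1² + 2² = 5
5 = (5)_7 → 5² = 25
25 = (3,4)_7 → 3² + 4² = 25  — 25 already appeared earlier.

25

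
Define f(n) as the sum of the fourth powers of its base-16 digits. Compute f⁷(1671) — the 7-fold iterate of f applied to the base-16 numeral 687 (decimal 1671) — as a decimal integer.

38449

1671 = (6,8,7)_16 → 6⁴ + 8⁴ + 7⁴ = 1296 + 4096 + 2401 = 7793
7793 = (1,14,7,1)_16 → 1⁴ + 14⁴ + 7⁴ + 1⁴ = 1 + 38416 + 2401 + 1 = 40819
40819 = (9,15,7,3)_16 → 9⁴ + 15⁴ + 7⁴ + 3⁴ = 6561 + 50625 + 2401 + 81 = 59668
59668 = (14,9,1,4)_16 → 14⁴ + 9⁴ + 1⁴ + 4⁴ = 38416 + 6561 + 1 + 256 = 45234
45234 = (11,0,11,2)_16 → 11⁴ + 0⁴ + 11⁴ + 2⁴ = 14641 + 0 + 14641 + 16 = 29298
29298 = (7,2,7,2)_16 → 7⁴ + 2⁴ + 7⁴ + 2⁴ = 2401 + 16 + 2401 + 16 = 4834
4834 = (1,2,14,2)_16 → 1⁴ + 2⁴ + 14⁴ + 2⁴ = 1 + 16 + 38416 + 16 = 38449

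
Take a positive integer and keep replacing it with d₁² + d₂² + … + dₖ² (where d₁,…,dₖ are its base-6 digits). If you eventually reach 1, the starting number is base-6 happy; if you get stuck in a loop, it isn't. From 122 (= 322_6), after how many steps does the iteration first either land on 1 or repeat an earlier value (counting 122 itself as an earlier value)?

122 = (3,2,2)_6 → 3² + 2² + 2² = 9 + 4 + 4 = 17
17 = (2,5)_6 → 2² + 5² = 4 + 25 = 29
29 = (4,5)_6 → 4² + 5² = 16 + 25 = 41
41 = (1,0,5)_6 → 1² + 0² + 5² = 1 + 0 + 25 = 26
26 = (4,2)_6 → 4² + 2² = 16 + 4 = 20
20 = (3,2)_6 → 3² + 2² = 9 + 4 = 13
13 = (2,1)_6 → 2² + 1² = 4 + 1 = 5
5 = (5)_6 → 5² = 25
25 = (4,1)_6 → 4² + 1² = 16 + 1 = 17  — 17 repeats.
That took 9 steps.

9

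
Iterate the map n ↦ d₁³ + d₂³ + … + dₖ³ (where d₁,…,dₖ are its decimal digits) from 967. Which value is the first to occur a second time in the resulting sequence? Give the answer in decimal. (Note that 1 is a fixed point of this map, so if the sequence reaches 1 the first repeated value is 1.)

967 → 9³ + 6³ + 7³ = 729 + 216 + 343 = 1288
1288 → 1³ + 2³ + 8³ + 8³ = 1 + 8 + 512 + 512 = 1033
1033 → 1³ + 0³ + 3³ + 3³ = 1 + 0 + 27 + 27 = 55
55 → 5³ + 5³ = 125 + 125 = 250
250 → 2³ + 5³ + 0³ = 8 + 125 + 0 = 133
133 → 1³ + 3³ + 3³ = 1 + 27 + 27 = 55  — 55 already appeared earlier.

55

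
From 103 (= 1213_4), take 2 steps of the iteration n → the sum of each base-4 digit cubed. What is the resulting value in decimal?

103 = (1,2,1,3)_4 → 37
37 = (2,1,1)_4 → 10

10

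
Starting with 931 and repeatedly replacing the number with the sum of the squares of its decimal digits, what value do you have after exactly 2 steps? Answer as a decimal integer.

82

931 → 9² + 3² + 1² = 81 + 9 + 1 = 91
91 → 9² + 1² = 81 + 1 = 82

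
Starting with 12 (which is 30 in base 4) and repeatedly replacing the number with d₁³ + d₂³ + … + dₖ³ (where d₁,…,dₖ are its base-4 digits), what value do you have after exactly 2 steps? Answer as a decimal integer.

36

12 = (3,0)_4 → 27
27 = (1,2,3)_4 → 36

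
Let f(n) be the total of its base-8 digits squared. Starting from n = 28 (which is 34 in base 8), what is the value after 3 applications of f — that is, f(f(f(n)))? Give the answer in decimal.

28 = (3,4)_8 → 3² + 4² = 25
25 = (3,1)_8 → 3² + 1² = 10
10 = (1,2)_8 → 1² + 2² = 5

5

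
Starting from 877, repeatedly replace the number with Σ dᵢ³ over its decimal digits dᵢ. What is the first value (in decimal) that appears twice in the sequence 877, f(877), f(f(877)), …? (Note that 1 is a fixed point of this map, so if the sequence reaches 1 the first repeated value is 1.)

1

877 → 8³ + 7³ + 7³ = 1198
1198 → 1³ + 1³ + 9³ + 8³ = 1243
1243 → 1³ + 2³ + 4³ + 3³ = 100
100 → 1³ + 0³ + 0³ = 1  — reached the fixed point 1.
1 → 1, so 1 is the first repeated value.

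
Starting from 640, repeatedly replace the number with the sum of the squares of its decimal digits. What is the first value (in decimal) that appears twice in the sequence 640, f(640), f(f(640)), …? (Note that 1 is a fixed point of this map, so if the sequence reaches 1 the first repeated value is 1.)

89

640 → 6² + 4² + 0² = 36 + 16 + 0 = 52
52 → 5² + 2² = 25 + 4 = 29
29 → 2² + 9² = 4 + 81 = 85
85 → 8² + 5² = 64 + 25 = 89
89 → 8² + 9² = 64 + 81 = 145
145 → 1² + 4² + 5² = 1 + 16 + 25 = 42
42 → 4² + 2² = 16 + 4 = 20
20 → 2² + 0² = 4 + 0 = 4
4 → 4² = 16
16 → 1² + 6² = 1 + 36 = 37
37 → 3² + 7² = 9 + 49 = 58
58 → 5² + 8² = 25 + 64 = 89  — 89 already appeared earlier.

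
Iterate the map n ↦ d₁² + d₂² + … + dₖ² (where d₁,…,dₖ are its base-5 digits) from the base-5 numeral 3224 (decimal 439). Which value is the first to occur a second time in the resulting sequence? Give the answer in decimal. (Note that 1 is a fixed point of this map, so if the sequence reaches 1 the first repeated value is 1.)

1

439 = (3,2,2,4)_5 → 3² + 2² + 2² + 4² = 33
33 = (1,1,3)_5 → 1² + 1² + 3² = 11
11 = (2,1)_5 → 2² + 1² = 5
5 = (1,0)_5 → 1² + 0² = 1  — reached the fixed point 1.
1 → 1, so 1 is the first repeated value.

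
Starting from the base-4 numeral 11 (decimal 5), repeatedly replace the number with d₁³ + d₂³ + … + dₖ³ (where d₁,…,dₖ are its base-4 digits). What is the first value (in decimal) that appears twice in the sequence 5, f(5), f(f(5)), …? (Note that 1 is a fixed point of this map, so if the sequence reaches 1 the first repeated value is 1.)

8

5 = (1,1)_4 → 1³ + 1³ = 2
2 = (2)_4 → 2³ = 8
8 = (2,0)_4 → 2³ + 0³ = 8  — 8 already appeared earlier.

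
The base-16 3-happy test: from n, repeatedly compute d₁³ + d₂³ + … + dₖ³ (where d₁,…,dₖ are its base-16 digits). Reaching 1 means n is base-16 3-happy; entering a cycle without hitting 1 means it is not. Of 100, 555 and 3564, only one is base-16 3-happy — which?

100: 100 → 280 → 514 → 16 → 1  — reaches 1 (base-16 3-happy)
555: 555 → 1347 → 216 → 2709 → 1854 → 3114 → 2736 → 2331 → 2061 → 2709  — repeats 2709 (not base-16 3-happy)
3564: 3564 → 6669 → 3198 → 4815 → 5112 → 3915 → 4770 → 1017 → 4131 → 36 → 72 → 576 → 72  — repeats 72 (not base-16 3-happy)

100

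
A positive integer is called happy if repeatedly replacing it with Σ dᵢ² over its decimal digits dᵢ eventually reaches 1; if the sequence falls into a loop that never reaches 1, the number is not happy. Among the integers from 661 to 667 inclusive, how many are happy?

661: 661 → 73 → 58 → 89 → 145 → 42 → 20 → 4 → 16 → 37 → 58  (repeats 58)
662: 662 → 76 → 85 → 89 → 145 → 42 → 20 → 4 → 16 → 37 → 58 → 89  (repeats 89)
663: 663 → 81 → 65 → 61 → 37 → 58 → 89 → 145 → 42 → 20 → 4 → 16 → 37  (repeats 37)
664: 664 → 88 → 128 → 69 → 117 → 51 → 26 → 40 → 16 → 37 → 58 → 89 → 145 → 42 → 20 → 4 → 16  (repeats 16)
665: 665 → 97 → 130 → 10 → 1  (reaches 1)
666: 666 → 108 → 65 → 61 → 37 → 58 → 89 → 145 → 42 → 20 → 4 → 16 → 37  (repeats 37)
667: 667 → 121 → 6 → 36 → 45 → 41 → 17 → 50 → 25 → 29 → 85 → 89 → 145 → 42 → 20 → 4 → 16 → 37 → 58 → 89  (repeats 89)
happy: 665

1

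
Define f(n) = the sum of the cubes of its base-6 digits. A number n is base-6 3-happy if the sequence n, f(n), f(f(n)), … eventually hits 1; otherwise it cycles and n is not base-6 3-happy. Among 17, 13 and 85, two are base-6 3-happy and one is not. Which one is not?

13

17: 17 → 133 → 92 → 43 → 3 → 27 → 91 → 36 → 1  — reaches 1 (base-6 3-happy)
13: 13 → 9 → 28 → 128 → 62 → 73 → 9  — repeats 9 (not base-6 3-happy)
85: 85 → 17 → 133 → 92 → 43 → 3 → 27 → 91 → 36 → 1  — reaches 1 (base-6 3-happy)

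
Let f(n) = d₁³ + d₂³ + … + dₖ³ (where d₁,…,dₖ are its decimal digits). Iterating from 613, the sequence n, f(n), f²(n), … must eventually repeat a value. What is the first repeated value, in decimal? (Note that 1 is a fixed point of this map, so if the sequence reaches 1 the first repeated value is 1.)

244

613 → 6³ + 1³ + 3³ = 244
244 → 2³ + 4³ + 4³ = 136
136 → 1³ + 3³ + 6³ = 244  — 244 already appeared earlier.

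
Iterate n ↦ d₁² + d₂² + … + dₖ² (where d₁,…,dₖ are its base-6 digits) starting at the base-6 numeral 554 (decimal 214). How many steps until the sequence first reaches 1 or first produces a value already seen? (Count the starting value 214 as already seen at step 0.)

10

214 = (5,5,4)_6 → 5² + 5² + 4² = 25 + 25 + 16 = 66
66 = (1,5,0)_6 → 1² + 5² + 0² = 1 + 25 + 0 = 26
26 = (4,2)_6 → 4² + 2² = 16 + 4 = 20
20 = (3,2)_6 → 3² + 2² = 9 + 4 = 13
13 = (2,1)_6 → 2² + 1² = 4 + 1 = 5
5 = (5)_6 → 5² = 25
25 = (4,1)_6 → 4² + 1² = 16 + 1 = 17
17 = (2,5)_6 → 2² + 5² = 4 + 25 = 29
29 = (4,5)_6 → 4² + 5² = 16 + 25 = 41
41 = (1,0,5)_6 → 1² + 0² + 5² = 1 + 0 + 25 = 26  — 26 repeats.
That took 10 steps.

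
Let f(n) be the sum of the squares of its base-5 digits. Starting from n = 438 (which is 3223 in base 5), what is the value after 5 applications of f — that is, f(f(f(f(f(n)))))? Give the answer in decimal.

10

438 = (3,2,2,3)_5 → 3² + 2² + 2² + 3² = 26
26 = (1,0,1)_5 → 1² + 0² + 1² = 2
2 = (2)_5 → 2² = 4
4 = (4)_5 → 4² = 16
16 = (3,1)_5 → 3² + 1² = 10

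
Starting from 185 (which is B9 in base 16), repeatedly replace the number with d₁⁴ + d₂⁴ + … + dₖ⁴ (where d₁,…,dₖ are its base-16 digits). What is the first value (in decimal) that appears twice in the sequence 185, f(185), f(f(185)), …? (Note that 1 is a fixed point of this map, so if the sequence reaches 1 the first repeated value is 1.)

50707

185 = (11,9)_16 → 11⁴ + 9⁴ = 14641 + 6561 = 21202
21202 = (5,2,13,2)_16 → 5⁴ + 2⁴ + 13⁴ + 2⁴ = 625 + 16 + 28561 + 16 = 29218
29218 = (7,2,2,2)_16 → 7⁴ + 2⁴ + 2⁴ + 2⁴ = 2401 + 16 + 16 + 16 = 2449
2449 = (9,9,1)_16 → 9⁴ + 9⁴ + 1⁴ = 6561 + 6561 + 1 = 13123
13123 = (3,3,4,3)_16 → 3⁴ + 3⁴ + 4⁴ + 3⁴ = 81 + 81 + 256 + 81 = 499
499 = (1,15,3)_16 → 1⁴ + 15⁴ + 3⁴ = 1 + 50625 + 81 = 50707
50707 = (12,6,1,3)_16 → 12⁴ + 6⁴ + 1⁴ + 3⁴ = 20736 + 1296 + 1 + 81 = 22114
22114 = (5,6,6,2)_16 → 5⁴ + 6⁴ + 6⁴ + 2⁴ = 625 + 1296 + 1296 + 16 = 3233
3233 = (12,10,1)_16 → 12⁴ + 10⁴ + 1⁴ = 20736 + 10000 + 1 = 30737
30737 = (7,8,1,1)_16 → 7⁴ + 8⁴ + 1⁴ + 1⁴ = 2401 + 4096 + 1 + 1 = 6499
6499 = (1,9,6,3)_16 → 1⁴ + 9⁴ + 6⁴ + 3⁴ = 1 + 6561 + 1296 + 81 = 7939
7939 = (1,15,0,3)_16 → 1⁴ + 15⁴ + 0⁴ + 3⁴ = 1 + 50625 + 0 + 81 = 50707  — 50707 already appeared earlier.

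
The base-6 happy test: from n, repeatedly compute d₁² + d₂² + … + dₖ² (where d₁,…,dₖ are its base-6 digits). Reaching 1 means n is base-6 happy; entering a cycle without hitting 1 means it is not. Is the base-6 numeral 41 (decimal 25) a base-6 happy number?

25 = (4,1)_6 → 4² + 1² = 17
17 = (2,5)_6 → 2² + 5² = 29
29 = (4,5)_6 → 4² + 5² = 41
41 = (1,0,5)_6 → 1² + 0² + 5² = 26
26 = (4,2)_6 → 4² + 2² = 20
20 = (3,2)_6 → 3² + 2² = 13
13 = (2,1)_6 → 2² + 1² = 5
5 = (5)_6 → 5² = 25  — 25 already seen; the sequence cycles without reaching 1.

not base-6 happy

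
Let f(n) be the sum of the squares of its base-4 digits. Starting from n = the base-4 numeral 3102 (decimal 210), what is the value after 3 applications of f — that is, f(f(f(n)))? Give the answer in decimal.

210 = (3,1,0,2)_4 → 3² + 1² + 0² + 2² = 14
14 = (3,2)_4 → 3² + 2² = 13
13 = (3,1)_4 → 3² + 1² = 10

10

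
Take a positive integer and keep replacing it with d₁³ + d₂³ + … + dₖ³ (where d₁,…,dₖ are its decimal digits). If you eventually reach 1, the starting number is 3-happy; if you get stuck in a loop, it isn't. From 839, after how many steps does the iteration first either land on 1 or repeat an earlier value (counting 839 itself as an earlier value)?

5

839 → 1268
1268 → 737
737 → 713
713 → 371
371 → 371  — 371 repeats.
That took 5 steps.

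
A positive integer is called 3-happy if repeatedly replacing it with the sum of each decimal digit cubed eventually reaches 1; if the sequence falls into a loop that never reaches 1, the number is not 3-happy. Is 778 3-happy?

3-happy

778 → 1198
1198 → 1243
1243 → 100
100 → 1  — reached 1.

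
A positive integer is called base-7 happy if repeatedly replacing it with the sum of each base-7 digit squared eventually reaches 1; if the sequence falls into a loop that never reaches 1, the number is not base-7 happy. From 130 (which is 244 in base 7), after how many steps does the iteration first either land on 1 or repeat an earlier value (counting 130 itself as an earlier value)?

6

130 = (2,4,4)_7 → 2² + 4² + 4² = 36
36 = (5,1)_7 → 5² + 1² = 26
26 = (3,5)_7 → 3² + 5² = 34
34 = (4,6)_7 → 4² + 6² = 52
52 = (1,0,3)_7 → 1² + 0² + 3² = 10
10 = (1,3)_7 → 1² + 3² = 10  — 10 repeats.
That took 6 steps.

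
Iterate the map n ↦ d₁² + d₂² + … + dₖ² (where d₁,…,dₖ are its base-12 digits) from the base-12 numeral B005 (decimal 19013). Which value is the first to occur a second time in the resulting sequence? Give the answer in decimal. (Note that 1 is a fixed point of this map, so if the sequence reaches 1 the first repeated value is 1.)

19013 = (11,0,0,5)_12 → 11² + 0² + 0² + 5² = 121 + 0 + 0 + 25 = 146
146 = (1,0,2)_12 → 1² + 0² + 2² = 1 + 0 + 4 = 5
5 = (5)_12 → 5² = 25
25 = (2,1)_12 → 2² + 1² = 4 + 1 = 5  — 5 already appeared earlier.

5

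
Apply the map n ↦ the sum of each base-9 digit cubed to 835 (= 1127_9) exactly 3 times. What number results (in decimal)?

835 = (1,1,2,7)_9 → 1³ + 1³ + 2³ + 7³ = 1 + 1 + 8 + 343 = 353
353 = (4,3,2)_9 → 4³ + 3³ + 2³ = 64 + 27 + 8 = 99
99 = (1,2,0)_9 → 1³ + 2³ + 0³ = 1 + 8 + 0 = 9

9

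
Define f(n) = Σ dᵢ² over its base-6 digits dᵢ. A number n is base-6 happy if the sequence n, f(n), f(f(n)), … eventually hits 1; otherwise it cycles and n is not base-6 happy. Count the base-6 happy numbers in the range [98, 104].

1

98: 98 → 24 → 16 → 20 → 13 → 5 → 25 → 17 → 29 → 41 → 26 → 20  — not base-6 happy
99: 99 → 29 → 41 → 26 → 20 → 13 → 5 → 25 → 17 → 29  — not base-6 happy
100: 100 → 36 → 1  — base-6 happy
101: 101 → 45 → 11 → 26 → 20 → 13 → 5 → 25 → 17 → 29 → 41 → 26  — not base-6 happy
102: 102 → 29 → 41 → 26 → 20 → 13 → 5 → 25 → 17 → 29  — not base-6 happy
103: 103 → 30 → 25 → 17 → 29 → 41 → 26 → 20 → 13 → 5 → 25  — not base-6 happy
104: 104 → 33 → 34 → 41 → 26 → 20 → 13 → 5 → 25 → 17 → 29 → 41  — not base-6 happy
base-6 happy: 100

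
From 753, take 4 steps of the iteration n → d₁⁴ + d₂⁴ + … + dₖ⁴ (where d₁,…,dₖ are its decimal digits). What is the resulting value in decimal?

753 → 3107
3107 → 2483
2483 → 4449
4449 → 7329

7329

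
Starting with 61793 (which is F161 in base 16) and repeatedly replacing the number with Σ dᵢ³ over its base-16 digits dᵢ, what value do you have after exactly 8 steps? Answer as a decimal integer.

61793 = (15,1,6,1)_16 → 15³ + 1³ + 6³ + 1³ = 3375 + 1 + 216 + 1 = 3593
3593 = (14,0,9)_16 → 14³ + 0³ + 9³ = 2744 + 0 + 729 = 3473
3473 = (13,9,1)_16 → 13³ + 9³ + 1³ = 2197 + 729 + 1 = 2927
2927 = (11,6,15)_16 → 11³ + 6³ + 15³ = 1331 + 216 + 3375 = 4922
4922 = (1,3,3,10)_16 → 1³ + 3³ + 3³ + 10³ = 1 + 27 + 27 + 1000 = 1055
1055 = (4,1,15)_16 → 4³ + 1³ + 15³ = 64 + 1 + 3375 = 3440
3440 = (13,7,0)_16 → 13³ + 7³ + 0³ = 2197 + 343 + 0 = 2540
2540 = (9,14,12)_16 → 9³ + 14³ + 12³ = 729 + 2744 + 1728 = 5201

5201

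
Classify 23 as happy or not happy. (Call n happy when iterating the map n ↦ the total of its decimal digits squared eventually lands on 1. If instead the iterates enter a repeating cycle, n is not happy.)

23 → 2² + 3² = 4 + 9 = 13
13 → 1² + 3² = 1 + 9 = 10
10 → 1² + 0² = 1 + 0 = 1  — reached 1.

happy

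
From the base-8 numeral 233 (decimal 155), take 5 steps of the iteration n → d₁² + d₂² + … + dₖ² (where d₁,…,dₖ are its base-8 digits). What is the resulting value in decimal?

5

155 = (2,3,3)_8 → 2² + 3² + 3² = 4 + 9 + 9 = 22
22 = (2,6)_8 → 2² + 6² = 4 + 36 = 40
40 = (5,0)_8 → 5² + 0² = 25 + 0 = 25
25 = (3,1)_8 → 3² + 1² = 9 + 1 = 10
10 = (1,2)_8 → 1² + 2² = 1 + 4 = 5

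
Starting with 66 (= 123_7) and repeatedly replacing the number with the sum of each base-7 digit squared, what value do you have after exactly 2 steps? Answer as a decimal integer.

4

66 = (1,2,3)_7 → 14
14 = (2,0)_7 → 4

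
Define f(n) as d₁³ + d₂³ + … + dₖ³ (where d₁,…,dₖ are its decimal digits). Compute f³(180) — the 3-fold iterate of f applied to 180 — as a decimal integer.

153

180 → 1³ + 8³ + 0³ = 513
513 → 5³ + 1³ + 3³ = 153
153 → 1³ + 5³ + 3³ = 153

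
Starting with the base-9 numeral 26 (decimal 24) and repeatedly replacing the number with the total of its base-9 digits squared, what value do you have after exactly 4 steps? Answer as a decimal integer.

24 = (2,6)_9 → 2² + 6² = 40
40 = (4,4)_9 → 4² + 4² = 32
32 = (3,5)_9 → 3² + 5² = 34
34 = (3,7)_9 → 3² + 7² = 58

58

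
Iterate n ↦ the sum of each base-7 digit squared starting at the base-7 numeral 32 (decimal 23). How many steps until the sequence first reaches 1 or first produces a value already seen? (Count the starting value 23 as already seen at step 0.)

23 = (3,2)_7 → 13
13 = (1,6)_7 → 37
37 = (5,2)_7 → 29
29 = (4,1)_7 → 17
17 = (2,3)_7 → 13  — 13 repeats.
That took 5 steps.

5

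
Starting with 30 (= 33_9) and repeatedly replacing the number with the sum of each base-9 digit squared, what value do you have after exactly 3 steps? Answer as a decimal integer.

16

30 = (3,3)_9 → 3² + 3² = 18
18 = (2,0)_9 → 2² + 0² = 4
4 = (4)_9 → 4² = 16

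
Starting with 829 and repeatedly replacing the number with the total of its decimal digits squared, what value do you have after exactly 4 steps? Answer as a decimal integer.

42

829 → 8² + 2² + 9² = 149
149 → 1² + 4² + 9² = 98
98 → 9² + 8² = 145
145 → 1² + 4² + 5² = 42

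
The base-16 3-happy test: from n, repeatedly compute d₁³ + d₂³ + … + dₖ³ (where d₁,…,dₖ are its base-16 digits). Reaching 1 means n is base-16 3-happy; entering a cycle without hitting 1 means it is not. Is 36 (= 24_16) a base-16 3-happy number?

36 = (2,4)_16 → 2³ + 4³ = 72
72 = (4,8)_16 → 4³ + 8³ = 576
576 = (2,4,0)_16 → 2³ + 4³ + 0³ = 72  — 72 already seen; the sequence cycles without reaching 1.

not base-16 3-happy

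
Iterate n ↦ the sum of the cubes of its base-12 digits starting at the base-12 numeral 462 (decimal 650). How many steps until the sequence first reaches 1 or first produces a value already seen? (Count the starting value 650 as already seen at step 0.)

15

650 = (4,6,2)_12 → 4³ + 6³ + 2³ = 64 + 216 + 8 = 288
288 = (2,0,0)_12 → 2³ + 0³ + 0³ = 8 + 0 + 0 = 8
8 = (8)_12 → 8³ = 512
512 = (3,6,8)_12 → 3³ + 6³ + 8³ = 27 + 216 + 512 = 755
755 = (5,2,11)_12 → 5³ + 2³ + 11³ = 125 + 8 + 1331 = 1464
1464 = (10,2,0)_12 → 10³ + 2³ + 0³ = 1000 + 8 + 0 = 1008
1008 = (7,0,0)_12 → 7³ + 0³ + 0³ = 343 + 0 + 0 = 343
343 = (2,4,7)_12 → 2³ + 4³ + 7³ = 8 + 64 + 343 = 415
415 = (2,10,7)_12 → 2³ + 10³ + 7³ = 8 + 1000 + 343 = 1351
1351 = (9,4,7)_12 → 9³ + 4³ + 7³ = 729 + 64 + 343 = 1136
1136 = (7,10,8)_12 → 7³ + 10³ + 8³ = 343 + 1000 + 512 = 1855
1855 = (1,0,10,7)_12 → 1³ + 0³ + 10³ + 7³ = 1 + 0 + 1000 + 343 = 1344
1344 = (9,4,0)_12 → 9³ + 4³ + 0³ = 729 + 64 + 0 = 793
793 = (5,6,1)_12 → 5³ + 6³ + 1³ = 125 + 216 + 1 = 342
342 = (2,4,6)_12 → 2³ + 4³ + 6³ = 8 + 64 + 216 = 288  — 288 repeats.
That took 15 steps.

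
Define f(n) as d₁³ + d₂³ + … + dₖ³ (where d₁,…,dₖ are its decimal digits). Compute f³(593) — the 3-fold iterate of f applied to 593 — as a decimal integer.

593 → 5³ + 9³ + 3³ = 125 + 729 + 27 = 881
881 → 8³ + 8³ + 1³ = 512 + 512 + 1 = 1025
1025 → 1³ + 0³ + 2³ + 5³ = 1 + 0 + 8 + 125 = 134

134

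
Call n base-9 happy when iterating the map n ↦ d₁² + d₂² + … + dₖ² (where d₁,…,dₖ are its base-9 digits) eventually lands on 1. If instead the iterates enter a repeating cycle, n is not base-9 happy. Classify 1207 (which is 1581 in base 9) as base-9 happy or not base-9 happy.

base-9 happy

1207 = (1,5,8,1)_9 → 1² + 5² + 8² + 1² = 91
91 = (1,1,1)_9 → 1² + 1² + 1² = 3
3 = (3)_9 → 3² = 9
9 = (1,0)_9 → 1² + 0² = 1  — reached 1.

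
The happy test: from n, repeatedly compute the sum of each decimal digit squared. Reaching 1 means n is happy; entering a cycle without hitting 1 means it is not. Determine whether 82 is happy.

happy

82 → 68
68 → 100
100 → 1  — reached 1.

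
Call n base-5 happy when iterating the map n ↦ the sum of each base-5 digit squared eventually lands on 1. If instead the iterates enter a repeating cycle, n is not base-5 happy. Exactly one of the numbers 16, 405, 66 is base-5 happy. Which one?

405

16: 16 → 10 → 4 → 16  — repeats 16 (not base-5 happy)
405: 405 → 11 → 5 → 1  — reaches 1 (base-5 happy)
66: 66 → 14 → 20 → 16 → 10 → 4 → 16  — repeats 16 (not base-5 happy)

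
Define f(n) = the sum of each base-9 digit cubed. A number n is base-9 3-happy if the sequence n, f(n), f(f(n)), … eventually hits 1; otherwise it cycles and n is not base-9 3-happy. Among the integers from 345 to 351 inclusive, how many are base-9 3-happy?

1

345: 345 → 99 → 9 → 1  (reaches 1)
346: 346 → 136 → 218 → 232 → 694 → 638 → 1198 → 470 → 476 → 980 → 540 → 432 → 152 → 856 → 128 → 134 → 638  (repeats 638)
347: 347 → 197 → 547 → 775 → 127 → 127  (repeats 127)
348: 348 → 288 → 152 → 856 → 128 → 134 → 638 → 1198 → 470 → 476 → 980 → 540 → 432 → 152  (repeats 152)
349: 349 → 415 → 127 → 127  (repeats 127)
350: 350 → 584 → 856 → 128 → 134 → 638 → 1198 → 470 → 476 → 980 → 540 → 432 → 152 → 856  (repeats 856)
351: 351 → 91 → 3 → 27 → 27  (repeats 27)
base-9 3-happy: 345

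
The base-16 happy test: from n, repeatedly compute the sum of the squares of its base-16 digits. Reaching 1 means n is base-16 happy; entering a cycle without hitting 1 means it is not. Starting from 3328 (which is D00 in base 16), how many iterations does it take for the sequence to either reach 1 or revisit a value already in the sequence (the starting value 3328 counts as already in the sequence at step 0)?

3328 = (13,0,0)_16 → 13² + 0² + 0² = 169 + 0 + 0 = 169
169 = (10,9)_16 → 10² + 9² = 100 + 81 = 181
181 = (11,5)_16 → 11² + 5² = 121 + 25 = 146
146 = (9,2)_16 → 9² + 2² = 81 + 4 = 85
85 = (5,5)_16 → 5² + 5² = 25 + 25 = 50
50 = (3,2)_16 → 3² + 2² = 9 + 4 = 13
13 = (13)_16 → 13² = 169  — 169 repeats.
That took 7 steps.

7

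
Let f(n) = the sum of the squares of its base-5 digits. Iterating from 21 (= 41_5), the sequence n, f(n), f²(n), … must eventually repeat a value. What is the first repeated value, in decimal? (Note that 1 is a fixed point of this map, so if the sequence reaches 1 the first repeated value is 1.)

21 = (4,1)_5 → 17
17 = (3,2)_5 → 13
13 = (2,3)_5 → 13  — 13 already appeared earlier.

13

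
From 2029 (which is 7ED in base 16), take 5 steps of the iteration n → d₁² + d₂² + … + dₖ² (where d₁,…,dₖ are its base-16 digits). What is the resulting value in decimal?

2029 = (7,14,13)_16 → 7² + 14² + 13² = 49 + 196 + 169 = 414
414 = (1,9,14)_16 → 1² + 9² + 14² = 1 + 81 + 196 = 278
278 = (1,1,6)_16 → 1² + 1² + 6² = 1 + 1 + 36 = 38
38 = (2,6)_16 → 2² + 6² = 4 + 36 = 40
40 = (2,8)_16 → 2² + 8² = 4 + 64 = 68

68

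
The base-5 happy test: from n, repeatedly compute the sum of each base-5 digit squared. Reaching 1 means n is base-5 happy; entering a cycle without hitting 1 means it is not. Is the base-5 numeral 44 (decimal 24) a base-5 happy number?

not base-5 happy

24 = (4,4)_5 → 32
32 = (1,1,2)_5 → 6
6 = (1,1)_5 → 2
2 = (2)_5 → 4
4 = (4)_5 → 16
16 = (3,1)_5 → 10
10 = (2,0)_5 → 4  — 4 already seen; the sequence cycles without reaching 1.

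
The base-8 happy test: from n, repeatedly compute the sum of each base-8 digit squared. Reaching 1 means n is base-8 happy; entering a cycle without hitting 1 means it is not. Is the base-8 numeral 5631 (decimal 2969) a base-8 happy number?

not base-8 happy

2969 = (5,6,3,1)_8 → 5² + 6² + 3² + 1² = 71
71 = (1,0,7)_8 → 1² + 0² + 7² = 50
50 = (6,2)_8 → 6² + 2² = 40
40 = (5,0)_8 → 5² + 0² = 25
25 = (3,1)_8 → 3² + 1² = 10
10 = (1,2)_8 → 1² + 2² = 5
5 = (5)_8 → 5² = 25  — 25 already seen; the sequence cycles without reaching 1.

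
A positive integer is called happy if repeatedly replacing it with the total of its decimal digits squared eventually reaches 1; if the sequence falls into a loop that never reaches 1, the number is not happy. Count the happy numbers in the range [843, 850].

1

843: 843 → 89 → 145 → 42 → 20 → 4 → 16 → 37 → 58 → 89  — not happy
844: 844 → 96 → 117 → 51 → 26 → 40 → 16 → 37 → 58 → 89 → 145 → 42 → 20 → 4 → 16  — not happy
845: 845 → 105 → 26 → 40 → 16 → 37 → 58 → 89 → 145 → 42 → 20 → 4 → 16  — not happy
846: 846 → 116 → 38 → 73 → 58 → 89 → 145 → 42 → 20 → 4 → 16 → 37 → 58  — not happy
847: 847 → 129 → 86 → 100 → 1  — happy
848: 848 → 144 → 33 → 18 → 65 → 61 → 37 → 58 → 89 → 145 → 42 → 20 → 4 → 16 → 37  — not happy
849: 849 → 161 → 38 → 73 → 58 → 89 → 145 → 42 → 20 → 4 → 16 → 37 → 58  — not happy
850: 850 → 89 → 145 → 42 → 20 → 4 → 16 → 37 → 58 → 89  — not happy
happy: 847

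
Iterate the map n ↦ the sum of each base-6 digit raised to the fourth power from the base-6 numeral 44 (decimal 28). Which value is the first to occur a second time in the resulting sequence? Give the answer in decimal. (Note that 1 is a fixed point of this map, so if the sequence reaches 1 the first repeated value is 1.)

81

28 = (4,4)_6 → 4⁴ + 4⁴ = 512
512 = (2,2,1,2)_6 → 2⁴ + 2⁴ + 1⁴ + 2⁴ = 49
49 = (1,2,1)_6 → 1⁴ + 2⁴ + 1⁴ = 18
18 = (3,0)_6 → 3⁴ + 0⁴ = 81
81 = (2,1,3)_6 → 2⁴ + 1⁴ + 3⁴ = 98
98 = (2,4,2)_6 → 2⁴ + 4⁴ + 2⁴ = 288
288 = (1,2,0,0)_6 → 1⁴ + 2⁴ + 0⁴ + 0⁴ = 17
17 = (2,5)_6 → 2⁴ + 5⁴ = 641
641 = (2,5,4,5)_6 → 2⁴ + 5⁴ + 4⁴ + 5⁴ = 1522
1522 = (1,1,0,1,4)_6 → 1⁴ + 1⁴ + 0⁴ + 1⁴ + 4⁴ = 259
259 = (1,1,1,1)_6 → 1⁴ + 1⁴ + 1⁴ + 1⁴ = 4
4 = (4)_6 → 4⁴ = 256
256 = (1,1,0,4)_6 → 1⁴ + 1⁴ + 0⁴ + 4⁴ = 258
258 = (1,1,1,0)_6 → 1⁴ + 1⁴ + 1⁴ + 0⁴ = 3
3 = (3)_6 → 3⁴ = 81  — 81 already appeared earlier.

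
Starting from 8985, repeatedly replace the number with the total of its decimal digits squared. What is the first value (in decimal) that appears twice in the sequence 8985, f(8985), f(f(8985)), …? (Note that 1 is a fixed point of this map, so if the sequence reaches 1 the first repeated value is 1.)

89

8985 → 8² + 9² + 8² + 5² = 64 + 81 + 64 + 25 = 234
234 → 2² + 3² + 4² = 4 + 9 + 16 = 29
29 → 2² + 9² = 4 + 81 = 85
85 → 8² + 5² = 64 + 25 = 89
89 → 8² + 9² = 64 + 81 = 145
145 → 1² + 4² + 5² = 1 + 16 + 25 = 42
42 → 4² + 2² = 16 + 4 = 20
20 → 2² + 0² = 4 + 0 = 4
4 → 4² = 16
16 → 1² + 6² = 1 + 36 = 37
37 → 3² + 7² = 9 + 49 = 58
58 → 5² + 8² = 25 + 64 = 89  — 89 already appeared earlier.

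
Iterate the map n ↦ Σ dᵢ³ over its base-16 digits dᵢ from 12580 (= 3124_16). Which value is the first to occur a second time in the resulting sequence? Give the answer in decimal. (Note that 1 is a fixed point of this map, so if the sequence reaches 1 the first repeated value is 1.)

1

12580 = (3,1,2,4)_16 → 3³ + 1³ + 2³ + 4³ = 100
100 = (6,4)_16 → 6³ + 4³ = 280
280 = (1,1,8)_16 → 1³ + 1³ + 8³ = 514
514 = (2,0,2)_16 → 2³ + 0³ + 2³ = 16
16 = (1,0)_16 → 1³ + 0³ = 1  — reached the fixed point 1.
1 → 1, so 1 is the first repeated value.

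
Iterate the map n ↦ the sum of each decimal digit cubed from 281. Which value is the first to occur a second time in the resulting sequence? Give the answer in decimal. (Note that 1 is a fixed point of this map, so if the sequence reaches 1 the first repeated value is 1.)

281 → 2³ + 8³ + 1³ = 521
521 → 5³ + 2³ + 1³ = 134
134 → 1³ + 3³ + 4³ = 92
92 → 9³ + 2³ = 737
737 → 7³ + 3³ + 7³ = 713
713 → 7³ + 1³ + 3³ = 371
371 → 3³ + 7³ + 1³ = 371  — 371 already appeared earlier.

371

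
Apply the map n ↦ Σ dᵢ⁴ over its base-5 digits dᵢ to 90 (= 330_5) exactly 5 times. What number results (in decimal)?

90 = (3,3,0)_5 → 3⁴ + 3⁴ + 0⁴ = 81 + 81 + 0 = 162
162 = (1,1,2,2)_5 → 1⁴ + 1⁴ + 2⁴ + 2⁴ = 1 + 1 + 16 + 16 = 34
34 = (1,1,4)_5 → 1⁴ + 1⁴ + 4⁴ = 1 + 1 + 256 = 258
258 = (2,0,1,3)_5 → 2⁴ + 0⁴ + 1⁴ + 3⁴ = 16 + 0 + 1 + 81 = 98
98 = (3,4,3)_5 → 3⁴ + 4⁴ + 3⁴ = 81 + 256 + 81 = 418

418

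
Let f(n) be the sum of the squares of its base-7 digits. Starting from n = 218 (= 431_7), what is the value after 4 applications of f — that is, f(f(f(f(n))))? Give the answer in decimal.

218 = (4,3,1)_7 → 4² + 3² + 1² = 16 + 9 + 1 = 26
26 = (3,5)_7 → 3² + 5² = 9 + 25 = 34
34 = (4,6)_7 → 4² + 6² = 16 + 36 = 52
52 = (1,0,3)_7 → 1² + 0² + 3² = 1 + 0 + 9 = 10

10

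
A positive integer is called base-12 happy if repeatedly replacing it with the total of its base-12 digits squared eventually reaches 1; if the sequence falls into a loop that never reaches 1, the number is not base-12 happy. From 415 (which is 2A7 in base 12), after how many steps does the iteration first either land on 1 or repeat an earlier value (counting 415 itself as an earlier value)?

8

415 = (2,10,7)_12 → 2² + 10² + 7² = 153
153 = (1,0,9)_12 → 1² + 0² + 9² = 82
82 = (6,10)_12 → 6² + 10² = 136
136 = (11,4)_12 → 11² + 4² = 137
137 = (11,5)_12 → 11² + 5² = 146
146 = (1,0,2)_12 → 1² + 0² + 2² = 5
5 = (5)_12 → 5² = 25
25 = (2,1)_12 → 2² + 1² = 5  — 5 repeats.
That took 8 steps.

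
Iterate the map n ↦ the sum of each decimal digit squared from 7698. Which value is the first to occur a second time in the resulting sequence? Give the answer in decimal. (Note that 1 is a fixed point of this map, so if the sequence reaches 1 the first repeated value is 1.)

1

7698 → 230
230 → 13
13 → 10
10 → 1  — reached the fixed point 1.
1 → 1, so 1 is the first repeated value.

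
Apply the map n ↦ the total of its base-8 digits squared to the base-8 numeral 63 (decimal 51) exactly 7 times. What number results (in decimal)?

25

51 = (6,3)_8 → 6² + 3² = 36 + 9 = 45
45 = (5,5)_8 → 5² + 5² = 25 + 25 = 50
50 = (6,2)_8 → 6² + 2² = 36 + 4 = 40
40 = (5,0)_8 → 5² + 0² = 25 + 0 = 25
25 = (3,1)_8 → 3² + 1² = 9 + 1 = 10
10 = (1,2)_8 → 1² + 2² = 1 + 4 = 5
5 = (5)_8 → 5² = 25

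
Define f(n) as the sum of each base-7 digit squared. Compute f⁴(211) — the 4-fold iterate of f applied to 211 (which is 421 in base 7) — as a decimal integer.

211 = (4,2,1)_7 → 4² + 2² + 1² = 16 + 4 + 1 = 21
21 = (3,0)_7 → 3² + 0² = 9 + 0 = 9
9 = (1,2)_7 → 1² + 2² = 1 + 4 = 5
5 = (5)_7 → 5² = 25

25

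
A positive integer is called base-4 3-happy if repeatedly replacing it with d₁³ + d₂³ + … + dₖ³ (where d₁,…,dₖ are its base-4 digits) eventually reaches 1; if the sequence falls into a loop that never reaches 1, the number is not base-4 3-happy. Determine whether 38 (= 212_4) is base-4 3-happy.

not base-4 3-happy

38 = (2,1,2)_4 → 17
17 = (1,0,1)_4 → 2
2 = (2)_4 → 8
8 = (2,0)_4 → 8  — 8 already seen; the sequence cycles without reaching 1.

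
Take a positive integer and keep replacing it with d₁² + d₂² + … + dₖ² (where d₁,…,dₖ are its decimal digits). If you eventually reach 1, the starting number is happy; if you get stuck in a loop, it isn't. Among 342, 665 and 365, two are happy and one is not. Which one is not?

342

342: 342 → 29 → 85 → 89 → 145 → 42 → 20 → 4 → 16 → 37 → 58 → 89  — repeats 89 (not happy)
665: 665 → 97 → 130 → 10 → 1  — reaches 1 (happy)
365: 365 → 70 → 49 → 97 → 130 → 10 → 1  — reaches 1 (happy)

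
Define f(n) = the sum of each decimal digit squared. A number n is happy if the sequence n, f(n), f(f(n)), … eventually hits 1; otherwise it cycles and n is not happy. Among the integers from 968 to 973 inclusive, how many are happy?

2

968: 968 → 181 → 66 → 72 → 53 → 34 → 25 → 29 → 85 → 89 → 145 → 42 → 20 → 4 → 16 → 37 → 58 → 89  (repeats 89)
969: 969 → 198 → 146 → 53 → 34 → 25 → 29 → 85 → 89 → 145 → 42 → 20 → 4 → 16 → 37 → 58 → 89  (repeats 89)
970: 970 → 130 → 10 → 1  (reaches 1)
971: 971 → 131 → 11 → 2 → 4 → 16 → 37 → 58 → 89 → 145 → 42 → 20 → 4  (repeats 4)
972: 972 → 134 → 26 → 40 → 16 → 37 → 58 → 89 → 145 → 42 → 20 → 4 → 16  (repeats 16)
973: 973 → 139 → 91 → 82 → 68 → 100 → 1  (reaches 1)
happy: 970, 973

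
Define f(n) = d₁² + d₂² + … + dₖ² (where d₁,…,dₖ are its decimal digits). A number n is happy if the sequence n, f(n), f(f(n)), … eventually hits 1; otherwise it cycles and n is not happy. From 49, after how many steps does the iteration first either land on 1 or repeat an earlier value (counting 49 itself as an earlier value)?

49 → 4² + 9² = 97
97 → 9² + 7² = 130
130 → 1² + 3² + 0² = 10
10 → 1² + 0² = 1  — reached 1.
That took 4 steps.

4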